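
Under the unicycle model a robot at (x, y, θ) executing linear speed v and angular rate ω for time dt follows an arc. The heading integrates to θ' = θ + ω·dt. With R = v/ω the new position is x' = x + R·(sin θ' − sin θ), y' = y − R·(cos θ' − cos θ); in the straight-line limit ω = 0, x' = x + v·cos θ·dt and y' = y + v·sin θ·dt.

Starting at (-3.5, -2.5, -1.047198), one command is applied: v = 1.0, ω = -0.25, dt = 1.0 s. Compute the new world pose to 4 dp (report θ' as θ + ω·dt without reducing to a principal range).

(-3.1129, -3.4192, -1.2972)

θ' = -1.0472 + -0.25·1.0 = -1.2972
R = v/ω = 1.0/-0.25 = -4.0000
x' = -3.5 + -4.0000·(sin -1.2972 − sin -1.0472) = -3.1129
y' = -2.5 − -4.0000·(cos -1.2972 − cos -1.0472) = -3.4192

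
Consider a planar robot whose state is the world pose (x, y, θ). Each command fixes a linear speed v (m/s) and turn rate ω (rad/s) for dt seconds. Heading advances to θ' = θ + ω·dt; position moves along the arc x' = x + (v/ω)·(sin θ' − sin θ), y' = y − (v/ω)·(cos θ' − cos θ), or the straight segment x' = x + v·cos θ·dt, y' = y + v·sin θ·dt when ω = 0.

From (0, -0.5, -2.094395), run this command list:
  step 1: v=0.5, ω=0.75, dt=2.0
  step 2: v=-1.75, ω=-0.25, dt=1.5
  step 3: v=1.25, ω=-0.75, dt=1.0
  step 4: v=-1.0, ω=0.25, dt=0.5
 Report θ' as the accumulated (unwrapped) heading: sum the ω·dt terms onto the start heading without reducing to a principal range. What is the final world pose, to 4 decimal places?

(-1.3307, -0.2388, -1.5944)

step 1: θ'=-0.5944 (R=0.6667) → pose (0.2040, -1.3857, -0.5944)
step 2: θ'=-0.9694 (R=7.0000) → pose (-1.6477, 0.4532, -0.9694)
step 3: θ'=-1.7194 (R=-1.6667) → pose (-1.3737, -0.7366, -1.7194)
step 4: θ'=-1.5944 (R=-4.0000) → pose (-1.3307, -0.2388, -1.5944)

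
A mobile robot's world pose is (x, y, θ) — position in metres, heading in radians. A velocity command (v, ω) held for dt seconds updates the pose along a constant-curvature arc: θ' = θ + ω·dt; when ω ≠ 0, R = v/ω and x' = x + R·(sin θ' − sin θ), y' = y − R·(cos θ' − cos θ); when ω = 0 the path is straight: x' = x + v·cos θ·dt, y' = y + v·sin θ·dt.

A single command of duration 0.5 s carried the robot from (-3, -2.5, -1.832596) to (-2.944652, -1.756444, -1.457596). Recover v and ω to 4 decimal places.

v = -1.5000, ω = 0.7500

Δθ = -1.457596 − -1.832596 = 0.375000
ω = Δθ/dt = 0.375000/0.5 = 0.7500
R = −Δy/(cos θ' − cos θ) = -2.0000
v = R·ω = -2.0000·0.7500 = -1.5000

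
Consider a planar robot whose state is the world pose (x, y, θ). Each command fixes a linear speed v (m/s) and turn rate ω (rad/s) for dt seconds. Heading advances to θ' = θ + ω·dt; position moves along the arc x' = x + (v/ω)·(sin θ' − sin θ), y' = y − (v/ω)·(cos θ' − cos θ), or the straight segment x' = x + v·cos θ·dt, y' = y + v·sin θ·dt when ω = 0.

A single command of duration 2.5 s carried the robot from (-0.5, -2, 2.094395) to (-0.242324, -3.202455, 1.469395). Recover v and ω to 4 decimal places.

Δθ = 1.469395 − 2.094395 = -0.625000
ω = Δθ/dt = -0.625000/2.5 = -0.2500
R = −Δy/(cos θ' − cos θ) = 2.0000
v = R·ω = 2.0000·-0.2500 = -0.5000

v = -0.5000, ω = -0.2500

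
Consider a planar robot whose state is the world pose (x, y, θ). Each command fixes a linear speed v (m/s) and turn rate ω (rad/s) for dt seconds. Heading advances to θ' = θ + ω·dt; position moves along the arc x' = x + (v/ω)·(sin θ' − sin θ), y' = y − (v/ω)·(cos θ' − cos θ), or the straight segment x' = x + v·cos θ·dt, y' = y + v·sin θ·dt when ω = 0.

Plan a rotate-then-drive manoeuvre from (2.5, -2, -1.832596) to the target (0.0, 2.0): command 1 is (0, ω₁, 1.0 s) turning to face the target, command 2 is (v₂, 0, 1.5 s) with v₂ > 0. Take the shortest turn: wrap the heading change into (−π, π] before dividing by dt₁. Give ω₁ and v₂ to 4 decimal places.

ω₁ = -2.3212, v₂ = 3.1447

heading to target = atan2(2−-2, 0−2.5) = 2.1294
Δθ = wrap(2.1294 − -1.8326) = -2.3212; ω₁ = Δθ/dt₁ = -2.3212
distance = √((0−2.5)² + (2−-2)²) = 4.7170; v₂ = distance/dt₂ = 3.1447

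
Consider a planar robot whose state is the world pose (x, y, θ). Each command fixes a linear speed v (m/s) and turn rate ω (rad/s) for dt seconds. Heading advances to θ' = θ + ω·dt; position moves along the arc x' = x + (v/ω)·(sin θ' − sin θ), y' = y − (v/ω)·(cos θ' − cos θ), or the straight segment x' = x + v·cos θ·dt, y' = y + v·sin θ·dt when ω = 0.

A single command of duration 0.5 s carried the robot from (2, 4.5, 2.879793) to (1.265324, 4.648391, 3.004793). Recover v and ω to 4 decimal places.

v = 1.5000, ω = 0.2500

Δθ = 3.004793 − 2.879793 = 0.125000
ω = Δθ/dt = 0.125000/0.5 = 0.2500
R = Δx/(sin θ' − sin θ) = 6.0000
v = R·ω = 6.0000·0.2500 = 1.5000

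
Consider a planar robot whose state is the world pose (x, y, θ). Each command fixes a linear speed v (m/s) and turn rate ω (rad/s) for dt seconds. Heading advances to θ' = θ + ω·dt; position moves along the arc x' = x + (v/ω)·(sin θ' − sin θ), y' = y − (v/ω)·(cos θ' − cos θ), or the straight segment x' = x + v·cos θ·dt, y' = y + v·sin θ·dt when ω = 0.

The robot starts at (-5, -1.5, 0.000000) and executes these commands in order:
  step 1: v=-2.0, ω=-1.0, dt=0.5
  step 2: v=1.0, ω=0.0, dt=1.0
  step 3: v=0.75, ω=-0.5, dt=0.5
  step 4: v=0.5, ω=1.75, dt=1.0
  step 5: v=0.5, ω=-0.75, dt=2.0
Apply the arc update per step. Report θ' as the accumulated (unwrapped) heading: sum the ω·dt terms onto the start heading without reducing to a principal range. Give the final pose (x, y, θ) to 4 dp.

step 1: θ'=-0.5000 (R=2.0000) → pose (-5.9589, -1.2552, -0.5000)
step 2: θ'=-0.5000 (straight) → pose (-5.0813, -1.7346, -0.5000)
step 3: θ'=-0.7500 (R=-1.5000) → pose (-4.7779, -1.9534, -0.7500)
step 4: θ'=1.0000 (R=0.2857) → pose (-4.3428, -1.8987, 1.0000)
step 5: θ'=-0.5000 (R=-0.6667) → pose (-3.4622, -1.6739, -0.5000)

(-3.4622, -1.6739, -0.5000)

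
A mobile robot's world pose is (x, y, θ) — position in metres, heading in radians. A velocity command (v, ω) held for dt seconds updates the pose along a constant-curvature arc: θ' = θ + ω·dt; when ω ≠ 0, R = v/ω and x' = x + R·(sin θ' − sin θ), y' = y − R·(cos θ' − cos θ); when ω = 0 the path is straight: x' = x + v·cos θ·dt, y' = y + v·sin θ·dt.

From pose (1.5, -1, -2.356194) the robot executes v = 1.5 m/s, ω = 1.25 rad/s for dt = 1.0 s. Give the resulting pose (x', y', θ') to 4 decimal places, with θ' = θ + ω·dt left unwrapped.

θ' = -2.3562 + 1.25·1.0 = -1.1062
R = v/ω = 1.5/1.25 = 1.2000
x' = 1.5 + 1.2000·(sin -1.1062 − sin -2.3562) = 1.2757
y' = -1 − 1.2000·(cos -1.1062 − cos -2.3562) = -2.3862

(1.2757, -2.3862, -1.1062)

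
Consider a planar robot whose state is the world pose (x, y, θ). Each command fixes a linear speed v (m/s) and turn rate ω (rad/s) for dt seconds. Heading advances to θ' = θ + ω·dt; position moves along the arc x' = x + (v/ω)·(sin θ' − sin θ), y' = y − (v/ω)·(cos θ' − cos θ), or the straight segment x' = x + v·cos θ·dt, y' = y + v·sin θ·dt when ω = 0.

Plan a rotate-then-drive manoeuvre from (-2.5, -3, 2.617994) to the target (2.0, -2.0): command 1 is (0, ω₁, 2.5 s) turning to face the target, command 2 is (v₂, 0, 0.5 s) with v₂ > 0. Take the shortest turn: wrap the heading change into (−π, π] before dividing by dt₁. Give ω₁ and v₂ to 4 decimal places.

ω₁ = -0.9597, v₂ = 9.2195

heading to target = atan2(-2−-3, 2−-2.5) = 0.2187
Δθ = wrap(0.2187 − 2.6180) = -2.3993; ω₁ = Δθ/dt₁ = -0.9597
distance = √((2−-2.5)² + (-2−-3)²) = 4.6098; v₂ = distance/dt₂ = 9.2195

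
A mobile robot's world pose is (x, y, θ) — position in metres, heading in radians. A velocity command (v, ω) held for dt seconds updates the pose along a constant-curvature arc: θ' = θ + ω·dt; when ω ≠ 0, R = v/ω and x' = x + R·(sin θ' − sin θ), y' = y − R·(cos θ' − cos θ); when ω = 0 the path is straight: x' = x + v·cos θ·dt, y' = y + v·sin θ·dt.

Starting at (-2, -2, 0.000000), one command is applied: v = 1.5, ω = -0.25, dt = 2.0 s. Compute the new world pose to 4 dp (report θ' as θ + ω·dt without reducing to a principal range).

θ' = 0.0000 + -0.25·2.0 = -0.5000
R = v/ω = 1.5/-0.25 = -6.0000
x' = -2 + -6.0000·(sin -0.5000 − sin 0.0000) = 0.8766
y' = -2 − -6.0000·(cos -0.5000 − cos 0.0000) = -2.7345

(0.8766, -2.7345, -0.5000)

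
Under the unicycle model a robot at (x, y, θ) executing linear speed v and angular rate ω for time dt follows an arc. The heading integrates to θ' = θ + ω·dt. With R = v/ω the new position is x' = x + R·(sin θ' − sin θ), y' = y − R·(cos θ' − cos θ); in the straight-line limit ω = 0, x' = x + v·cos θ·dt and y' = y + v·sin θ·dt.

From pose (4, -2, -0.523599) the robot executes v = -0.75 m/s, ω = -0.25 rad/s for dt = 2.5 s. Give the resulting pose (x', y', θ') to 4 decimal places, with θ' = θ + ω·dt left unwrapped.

(2.7634, -0.6312, -1.1486)

θ' = -0.5236 + -0.25·2.5 = -1.1486
R = v/ω = -0.75/-0.25 = 3.0000
x' = 4 + 3.0000·(sin -1.1486 − sin -0.5236) = 2.7634
y' = -2 − 3.0000·(cos -1.1486 − cos -0.5236) = -0.6312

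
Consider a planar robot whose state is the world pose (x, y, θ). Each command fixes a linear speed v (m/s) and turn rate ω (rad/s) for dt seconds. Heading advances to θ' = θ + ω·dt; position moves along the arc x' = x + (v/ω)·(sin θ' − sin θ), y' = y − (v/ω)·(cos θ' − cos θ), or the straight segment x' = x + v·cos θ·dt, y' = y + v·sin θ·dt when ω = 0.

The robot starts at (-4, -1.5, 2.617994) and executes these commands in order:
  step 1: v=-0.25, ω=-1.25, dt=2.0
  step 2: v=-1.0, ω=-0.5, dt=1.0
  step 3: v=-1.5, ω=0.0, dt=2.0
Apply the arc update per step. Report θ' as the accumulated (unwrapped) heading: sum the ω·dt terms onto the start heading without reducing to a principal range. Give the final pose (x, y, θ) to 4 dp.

(-7.8412, -0.6232, -0.3820)

step 1: θ'=0.1180 (R=0.2000) → pose (-4.0765, -1.8718, 0.1180)
step 2: θ'=-0.3820 (R=2.0000) → pose (-5.0575, -1.7416, -0.3820)
step 3: θ'=-0.3820 (straight) → pose (-7.8412, -0.6232, -0.3820)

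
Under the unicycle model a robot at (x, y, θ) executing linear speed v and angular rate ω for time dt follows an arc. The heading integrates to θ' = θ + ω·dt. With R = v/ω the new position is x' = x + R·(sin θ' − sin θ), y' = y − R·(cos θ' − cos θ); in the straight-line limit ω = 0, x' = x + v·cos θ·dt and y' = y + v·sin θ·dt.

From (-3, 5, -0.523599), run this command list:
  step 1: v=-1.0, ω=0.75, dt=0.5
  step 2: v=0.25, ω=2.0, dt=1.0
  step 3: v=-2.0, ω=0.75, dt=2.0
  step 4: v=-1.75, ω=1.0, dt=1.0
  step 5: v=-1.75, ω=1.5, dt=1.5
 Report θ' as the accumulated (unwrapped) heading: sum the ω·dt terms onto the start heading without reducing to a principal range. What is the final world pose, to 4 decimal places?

(-0.3966, 6.0662, 6.6014)

step 1: θ'=-0.1486 (R=-1.3333) → pose (-3.4693, 5.1639, -0.1486)
step 2: θ'=1.8514 (R=0.1250) → pose (-3.3306, 5.3222, 1.8514)
step 3: θ'=3.3514 (R=-2.6667) → pose (-0.2129, 3.4525, 3.3514)
step 4: θ'=4.3514 (R=-1.7500) → pose (1.0598, 4.5460, 4.3514)
step 5: θ'=6.6014 (R=-1.1667) → pose (-0.3966, 6.0662, 6.6014)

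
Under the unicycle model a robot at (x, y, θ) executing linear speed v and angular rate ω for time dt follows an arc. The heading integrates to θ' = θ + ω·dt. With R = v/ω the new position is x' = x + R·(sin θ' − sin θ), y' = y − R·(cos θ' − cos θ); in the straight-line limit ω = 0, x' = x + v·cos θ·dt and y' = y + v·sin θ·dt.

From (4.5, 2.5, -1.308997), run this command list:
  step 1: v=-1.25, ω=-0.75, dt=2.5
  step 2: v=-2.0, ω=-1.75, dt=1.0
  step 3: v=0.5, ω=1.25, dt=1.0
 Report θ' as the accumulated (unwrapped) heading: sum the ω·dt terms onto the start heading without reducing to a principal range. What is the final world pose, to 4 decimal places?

step 1: θ'=-3.1840 (R=1.6667) → pose (6.1805, 4.5965, -3.1840)
step 2: θ'=-4.9340 (R=1.1429) → pose (7.2470, 3.2035, -4.9340)
step 3: θ'=-3.6840 (R=0.4000) → pose (7.0633, 3.6340, -3.6840)

(7.0633, 3.6340, -3.6840)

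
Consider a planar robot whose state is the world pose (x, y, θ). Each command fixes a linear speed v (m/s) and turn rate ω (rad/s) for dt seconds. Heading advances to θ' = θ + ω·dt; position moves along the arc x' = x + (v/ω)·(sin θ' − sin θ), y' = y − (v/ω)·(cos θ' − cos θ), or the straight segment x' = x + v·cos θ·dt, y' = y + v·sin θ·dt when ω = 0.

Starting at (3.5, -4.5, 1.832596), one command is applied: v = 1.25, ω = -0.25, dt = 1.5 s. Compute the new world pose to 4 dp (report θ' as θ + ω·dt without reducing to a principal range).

(3.3616, -2.6411, 1.4576)

θ' = 1.8326 + -0.25·1.5 = 1.4576
R = v/ω = 1.25/-0.25 = -5.0000
x' = 3.5 + -5.0000·(sin 1.4576 − sin 1.8326) = 3.3616
y' = -4.5 − -5.0000·(cos 1.4576 − cos 1.8326) = -2.6411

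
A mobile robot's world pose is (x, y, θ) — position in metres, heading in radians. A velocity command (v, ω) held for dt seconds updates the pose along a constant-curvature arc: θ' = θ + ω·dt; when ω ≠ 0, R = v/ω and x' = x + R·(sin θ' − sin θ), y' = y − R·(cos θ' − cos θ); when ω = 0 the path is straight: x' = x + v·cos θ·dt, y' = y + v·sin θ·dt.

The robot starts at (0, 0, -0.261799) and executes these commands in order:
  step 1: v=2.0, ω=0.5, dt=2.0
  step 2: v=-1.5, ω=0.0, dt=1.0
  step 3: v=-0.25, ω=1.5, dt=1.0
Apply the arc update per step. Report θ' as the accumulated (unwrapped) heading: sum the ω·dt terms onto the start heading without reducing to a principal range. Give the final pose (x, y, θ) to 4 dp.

step 1: θ'=0.7382 (R=4.0000) → pose (3.7271, 0.9050, 0.7382)
step 2: θ'=0.7382 (straight) → pose (2.6176, -0.1045, 0.7382)
step 3: θ'=2.2382 (R=-0.1667) → pose (2.5988, -0.3309, 2.2382)

(2.5988, -0.3309, 2.2382)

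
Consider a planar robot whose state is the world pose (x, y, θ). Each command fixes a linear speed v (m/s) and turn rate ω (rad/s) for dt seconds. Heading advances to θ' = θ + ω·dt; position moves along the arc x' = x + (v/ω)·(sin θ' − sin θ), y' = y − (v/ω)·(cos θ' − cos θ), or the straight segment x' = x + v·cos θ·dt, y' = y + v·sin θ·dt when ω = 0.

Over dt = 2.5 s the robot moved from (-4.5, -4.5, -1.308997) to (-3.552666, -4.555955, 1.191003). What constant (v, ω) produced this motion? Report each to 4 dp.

v = 0.5000, ω = 1.0000

Δθ = 1.191003 − -1.308997 = 2.500000
ω = Δθ/dt = 2.500000/2.5 = 1.0000
R = Δx/(sin θ' − sin θ) = 0.5000
v = R·ω = 0.5000·1.0000 = 0.5000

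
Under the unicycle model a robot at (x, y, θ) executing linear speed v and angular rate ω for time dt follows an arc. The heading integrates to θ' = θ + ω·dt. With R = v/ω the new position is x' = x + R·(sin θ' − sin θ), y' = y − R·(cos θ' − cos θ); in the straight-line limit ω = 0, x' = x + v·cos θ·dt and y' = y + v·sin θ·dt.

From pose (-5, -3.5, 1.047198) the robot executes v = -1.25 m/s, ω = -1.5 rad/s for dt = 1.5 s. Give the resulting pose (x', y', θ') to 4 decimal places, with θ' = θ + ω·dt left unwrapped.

(-6.4992, -3.3831, -1.2028)

θ' = 1.0472 + -1.5·1.5 = -1.2028
R = v/ω = -1.25/-1.5 = 0.8333
x' = -5 + 0.8333·(sin -1.2028 − sin 1.0472) = -6.4992
y' = -3.5 − 0.8333·(cos -1.2028 − cos 1.0472) = -3.3831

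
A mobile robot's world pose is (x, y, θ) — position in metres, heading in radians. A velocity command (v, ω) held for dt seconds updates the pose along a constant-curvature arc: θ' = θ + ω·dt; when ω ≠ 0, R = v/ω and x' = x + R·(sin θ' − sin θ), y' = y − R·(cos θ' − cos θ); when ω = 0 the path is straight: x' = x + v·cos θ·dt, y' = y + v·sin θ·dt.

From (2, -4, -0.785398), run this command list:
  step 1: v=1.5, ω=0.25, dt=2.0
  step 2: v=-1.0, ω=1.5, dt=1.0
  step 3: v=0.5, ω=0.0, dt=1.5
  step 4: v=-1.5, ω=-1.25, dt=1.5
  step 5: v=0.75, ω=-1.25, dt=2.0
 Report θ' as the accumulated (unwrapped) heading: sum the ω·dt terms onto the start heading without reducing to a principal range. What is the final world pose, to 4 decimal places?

(1.7623, -6.8219, -3.1604)

step 1: θ'=-0.2854 (R=6.0000) → pose (4.5534, -5.5147, -0.2854)
step 2: θ'=1.2146 (R=-0.6667) → pose (3.7409, -5.9219, 1.2146)
step 3: θ'=1.2146 (straight) → pose (4.0024, -5.2190, 1.2146)
step 4: θ'=-0.6604 (R=1.2000) → pose (2.1416, -5.7482, -0.6604)
step 5: θ'=-3.1604 (R=-0.6000) → pose (1.7623, -6.8219, -3.1604)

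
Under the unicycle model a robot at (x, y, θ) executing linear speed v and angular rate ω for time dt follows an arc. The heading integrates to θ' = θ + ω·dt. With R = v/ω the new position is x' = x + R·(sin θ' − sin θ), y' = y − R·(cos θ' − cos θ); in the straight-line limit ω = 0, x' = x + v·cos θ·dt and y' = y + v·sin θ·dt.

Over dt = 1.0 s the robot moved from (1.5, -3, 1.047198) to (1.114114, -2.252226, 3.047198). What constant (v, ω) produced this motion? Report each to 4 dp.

v = 1.0000, ω = 2.0000

Δθ = 3.047198 − 1.047198 = 2.000000
ω = Δθ/dt = 2.000000/1.0 = 2.0000
R = −Δy/(cos θ' − cos θ) = 0.5000
v = R·ω = 0.5000·2.0000 = 1.0000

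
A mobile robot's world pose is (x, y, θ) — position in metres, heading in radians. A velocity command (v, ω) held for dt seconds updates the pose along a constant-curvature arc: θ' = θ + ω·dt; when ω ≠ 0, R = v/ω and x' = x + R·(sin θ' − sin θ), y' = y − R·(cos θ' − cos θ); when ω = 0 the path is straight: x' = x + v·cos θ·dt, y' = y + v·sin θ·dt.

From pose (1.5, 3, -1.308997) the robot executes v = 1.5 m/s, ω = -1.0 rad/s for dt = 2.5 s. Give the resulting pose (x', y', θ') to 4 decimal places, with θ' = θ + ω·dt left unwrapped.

θ' = -1.3090 + -1.0·2.5 = -3.8090
R = v/ω = 1.5/-1.0 = -1.5000
x' = 1.5 + -1.5000·(sin -3.8090 − sin -1.3090) = -0.8773
y' = 3 − -1.5000·(cos -3.8090 − cos -1.3090) = 1.4336

(-0.8773, 1.4336, -3.8090)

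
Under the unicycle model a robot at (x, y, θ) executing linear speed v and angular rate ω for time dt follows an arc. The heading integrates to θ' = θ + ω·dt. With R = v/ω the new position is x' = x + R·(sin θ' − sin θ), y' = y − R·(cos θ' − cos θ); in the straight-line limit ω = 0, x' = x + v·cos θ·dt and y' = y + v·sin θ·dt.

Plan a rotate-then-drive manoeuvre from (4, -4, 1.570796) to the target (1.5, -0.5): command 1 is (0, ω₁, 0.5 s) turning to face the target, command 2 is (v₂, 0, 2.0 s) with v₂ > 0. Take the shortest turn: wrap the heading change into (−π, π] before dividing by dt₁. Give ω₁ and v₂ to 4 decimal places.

ω₁ = 1.2405, v₂ = 2.1506

heading to target = atan2(-0.5−-4, 1.5−4) = 2.1910
Δθ = wrap(2.1910 − 1.5708) = 0.6202; ω₁ = Δθ/dt₁ = 1.2405
distance = √((1.5−4)² + (-0.5−-4)²) = 4.3012; v₂ = distance/dt₂ = 2.1506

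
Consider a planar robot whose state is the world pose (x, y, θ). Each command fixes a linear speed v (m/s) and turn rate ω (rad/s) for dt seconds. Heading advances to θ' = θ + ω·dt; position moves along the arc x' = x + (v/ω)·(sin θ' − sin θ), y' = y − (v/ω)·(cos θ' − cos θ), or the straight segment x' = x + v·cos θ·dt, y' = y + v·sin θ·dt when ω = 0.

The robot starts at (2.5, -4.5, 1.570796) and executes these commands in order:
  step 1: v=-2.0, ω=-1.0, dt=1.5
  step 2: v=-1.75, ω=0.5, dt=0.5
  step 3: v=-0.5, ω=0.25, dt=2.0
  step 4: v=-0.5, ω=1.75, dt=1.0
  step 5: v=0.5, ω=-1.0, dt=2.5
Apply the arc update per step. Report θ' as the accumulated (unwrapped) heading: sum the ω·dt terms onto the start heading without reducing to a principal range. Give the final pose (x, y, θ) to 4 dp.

(-0.7578, -6.7152, 0.0708)

step 1: θ'=0.0708 (R=2.0000) → pose (0.6415, -6.4950, 0.0708)
step 2: θ'=0.3208 (R=-3.5000) → pose (-0.2146, -6.6648, 0.3208)
step 3: θ'=0.8208 (R=-2.0000) → pose (-1.0473, -7.1995, 0.8208)
step 4: θ'=2.5708 (R=-0.2857) → pose (-0.9926, -7.6346, 2.5708)
step 5: θ'=0.0708 (R=-0.5000) → pose (-0.7578, -6.7152, 0.0708)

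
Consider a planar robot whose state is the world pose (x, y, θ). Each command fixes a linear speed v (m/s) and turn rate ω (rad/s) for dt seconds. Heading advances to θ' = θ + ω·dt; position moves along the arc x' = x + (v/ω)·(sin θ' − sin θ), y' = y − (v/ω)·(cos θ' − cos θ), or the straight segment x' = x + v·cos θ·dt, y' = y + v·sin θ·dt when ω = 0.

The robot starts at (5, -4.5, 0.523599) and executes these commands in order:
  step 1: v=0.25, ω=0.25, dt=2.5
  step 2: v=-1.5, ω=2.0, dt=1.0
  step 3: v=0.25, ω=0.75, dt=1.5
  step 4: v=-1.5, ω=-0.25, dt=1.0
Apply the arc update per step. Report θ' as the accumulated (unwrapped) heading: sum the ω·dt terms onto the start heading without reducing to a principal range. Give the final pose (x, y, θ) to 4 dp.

step 1: θ'=1.1486 (R=1.0000) → pose (5.4122, -4.0437, 1.1486)
step 2: θ'=3.1486 (R=-0.7500) → pose (6.1016, -5.1010, 3.1486)
step 3: θ'=4.2736 (R=0.3333) → pose (5.8022, -5.2928, 4.2736)
step 4: θ'=4.0236 (R=6.0000) → pose (6.6017, -4.0282, 4.0236)

(6.6017, -4.0282, 4.0236)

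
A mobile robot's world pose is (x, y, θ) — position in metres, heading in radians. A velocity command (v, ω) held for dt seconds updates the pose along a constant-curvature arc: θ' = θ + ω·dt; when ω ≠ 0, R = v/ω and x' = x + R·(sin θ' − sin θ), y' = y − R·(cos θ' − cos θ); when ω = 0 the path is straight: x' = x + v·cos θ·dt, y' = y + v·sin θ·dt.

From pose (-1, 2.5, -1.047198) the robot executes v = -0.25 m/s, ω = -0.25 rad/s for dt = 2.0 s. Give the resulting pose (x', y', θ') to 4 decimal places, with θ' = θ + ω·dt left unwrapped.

(-1.1337, 2.9764, -1.5472)

θ' = -1.0472 + -0.25·2.0 = -1.5472
R = v/ω = -0.25/-0.25 = 1.0000
x' = -1 + 1.0000·(sin -1.5472 − sin -1.0472) = -1.1337
y' = 2.5 − 1.0000·(cos -1.5472 − cos -1.0472) = 2.9764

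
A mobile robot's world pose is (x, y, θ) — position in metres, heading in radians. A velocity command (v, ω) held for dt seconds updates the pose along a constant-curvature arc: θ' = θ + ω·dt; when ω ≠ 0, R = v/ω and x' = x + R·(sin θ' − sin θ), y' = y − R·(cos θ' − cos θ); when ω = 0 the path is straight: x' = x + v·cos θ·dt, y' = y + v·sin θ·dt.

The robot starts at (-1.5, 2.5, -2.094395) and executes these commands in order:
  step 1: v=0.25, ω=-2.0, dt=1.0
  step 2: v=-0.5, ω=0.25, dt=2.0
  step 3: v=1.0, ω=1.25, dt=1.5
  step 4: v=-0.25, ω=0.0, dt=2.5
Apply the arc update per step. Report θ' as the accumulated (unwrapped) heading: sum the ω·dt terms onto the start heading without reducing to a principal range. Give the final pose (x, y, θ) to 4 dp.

step 1: θ'=-4.0944 (R=-0.1250) → pose (-1.7101, 2.4901, -4.0944)
step 2: θ'=-3.5944 (R=-2.0000) → pose (-0.9550, 1.8504, -3.5944)
step 3: θ'=-1.7194 (R=0.8000) → pose (-2.0962, 1.2495, -1.7194)
step 4: θ'=-1.7194 (straight) → pose (-2.0037, 1.8676, -1.7194)

(-2.0037, 1.8676, -1.7194)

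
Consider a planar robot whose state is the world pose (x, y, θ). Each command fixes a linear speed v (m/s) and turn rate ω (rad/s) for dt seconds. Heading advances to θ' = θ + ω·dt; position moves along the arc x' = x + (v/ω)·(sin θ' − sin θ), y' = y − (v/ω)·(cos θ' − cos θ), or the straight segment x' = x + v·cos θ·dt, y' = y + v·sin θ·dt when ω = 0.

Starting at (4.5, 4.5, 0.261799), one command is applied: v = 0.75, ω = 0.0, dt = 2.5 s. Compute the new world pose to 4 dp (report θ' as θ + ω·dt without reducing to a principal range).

θ' = 0.2618 + 0.0·2.5 = 0.2618
ω = 0 → straight: x' = 4.5 + 0.75·cos(0.2618)·2.5 = 6.3111
y' = 4.5 + 0.75·sin(0.2618)·2.5 = 4.9853

(6.3111, 4.9853, 0.2618)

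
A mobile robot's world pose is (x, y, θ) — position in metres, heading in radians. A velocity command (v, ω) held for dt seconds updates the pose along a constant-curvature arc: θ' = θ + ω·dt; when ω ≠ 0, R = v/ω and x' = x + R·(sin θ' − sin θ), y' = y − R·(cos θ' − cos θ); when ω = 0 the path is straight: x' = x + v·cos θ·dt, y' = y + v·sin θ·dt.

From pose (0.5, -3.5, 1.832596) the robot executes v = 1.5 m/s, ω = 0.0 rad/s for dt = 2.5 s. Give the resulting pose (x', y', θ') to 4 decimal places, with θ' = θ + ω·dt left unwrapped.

(-0.4706, 0.1222, 1.8326)

θ' = 1.8326 + 0.0·2.5 = 1.8326
ω = 0 → straight: x' = 0.5 + 1.5·cos(1.8326)·2.5 = -0.4706
y' = -3.5 + 1.5·sin(1.8326)·2.5 = 0.1222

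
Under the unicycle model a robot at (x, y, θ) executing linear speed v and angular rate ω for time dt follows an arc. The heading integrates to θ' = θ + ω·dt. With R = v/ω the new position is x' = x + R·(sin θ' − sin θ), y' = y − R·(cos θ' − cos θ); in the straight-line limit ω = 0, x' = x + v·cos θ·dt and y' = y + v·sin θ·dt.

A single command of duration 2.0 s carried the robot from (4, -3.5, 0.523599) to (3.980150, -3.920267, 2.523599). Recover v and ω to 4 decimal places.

Δθ = 2.523599 − 0.523599 = 2.000000
ω = Δθ/dt = 2.000000/2.0 = 1.0000
R = −Δy/(cos θ' − cos θ) = -0.2500
v = R·ω = -0.2500·1.0000 = -0.2500

v = -0.2500, ω = 1.0000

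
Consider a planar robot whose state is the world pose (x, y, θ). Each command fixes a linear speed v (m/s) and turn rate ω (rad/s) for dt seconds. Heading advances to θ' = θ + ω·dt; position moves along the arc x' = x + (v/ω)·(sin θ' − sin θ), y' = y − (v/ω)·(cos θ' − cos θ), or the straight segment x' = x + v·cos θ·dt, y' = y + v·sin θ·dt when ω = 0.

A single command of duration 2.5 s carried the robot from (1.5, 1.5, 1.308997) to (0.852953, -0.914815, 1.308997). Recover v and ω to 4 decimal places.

v = -1.0000, ω = 0.0000

Δθ = 1.308997 − 1.308997 = 0.000000
ω = Δθ/dt = 0.000000/2.5 = 0.0000
ω = 0 → v = (Δx·cos θ + Δy·sin θ)/dt = -1.0000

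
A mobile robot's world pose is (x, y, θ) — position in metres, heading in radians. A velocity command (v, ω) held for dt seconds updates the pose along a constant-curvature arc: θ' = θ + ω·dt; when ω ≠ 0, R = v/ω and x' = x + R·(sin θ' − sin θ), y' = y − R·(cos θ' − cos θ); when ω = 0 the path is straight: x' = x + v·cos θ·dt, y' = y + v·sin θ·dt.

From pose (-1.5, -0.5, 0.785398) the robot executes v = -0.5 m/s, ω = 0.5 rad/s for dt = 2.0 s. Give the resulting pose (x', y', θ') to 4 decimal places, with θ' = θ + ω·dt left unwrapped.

θ' = 0.7854 + 0.5·2.0 = 1.7854
R = v/ω = -0.5/0.5 = -1.0000
x' = -1.5 + -1.0000·(sin 1.7854 − sin 0.7854) = -1.7700
y' = -0.5 − -1.0000·(cos 1.7854 − cos 0.7854) = -1.4201

(-1.7700, -1.4201, 1.7854)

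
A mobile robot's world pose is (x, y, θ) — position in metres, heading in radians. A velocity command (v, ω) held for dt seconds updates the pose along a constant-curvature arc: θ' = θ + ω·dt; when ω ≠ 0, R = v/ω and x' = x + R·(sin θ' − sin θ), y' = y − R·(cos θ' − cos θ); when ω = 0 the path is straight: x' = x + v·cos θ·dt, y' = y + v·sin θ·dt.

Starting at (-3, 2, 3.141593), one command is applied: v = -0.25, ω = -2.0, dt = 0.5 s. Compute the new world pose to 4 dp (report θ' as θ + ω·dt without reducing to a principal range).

(-2.8948, 1.9425, 2.1416)

θ' = 3.1416 + -2.0·0.5 = 2.1416
R = v/ω = -0.25/-2.0 = 0.1250
x' = -3 + 0.1250·(sin 2.1416 − sin 3.1416) = -2.8948
y' = 2 − 0.1250·(cos 2.1416 − cos 3.1416) = 1.9425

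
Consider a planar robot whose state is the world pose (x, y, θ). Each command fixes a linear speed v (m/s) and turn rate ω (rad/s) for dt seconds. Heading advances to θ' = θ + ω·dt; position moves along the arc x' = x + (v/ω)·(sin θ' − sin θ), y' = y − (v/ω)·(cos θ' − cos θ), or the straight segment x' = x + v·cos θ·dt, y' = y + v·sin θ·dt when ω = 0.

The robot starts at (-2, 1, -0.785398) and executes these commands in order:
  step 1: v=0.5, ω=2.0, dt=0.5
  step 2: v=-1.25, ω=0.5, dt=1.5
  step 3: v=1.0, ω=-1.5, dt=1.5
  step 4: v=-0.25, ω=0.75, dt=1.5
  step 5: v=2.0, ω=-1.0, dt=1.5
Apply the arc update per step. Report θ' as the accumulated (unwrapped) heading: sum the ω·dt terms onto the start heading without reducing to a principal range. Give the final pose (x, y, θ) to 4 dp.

step 1: θ'=0.2146 (R=0.2500) → pose (-1.7700, 0.9325, 0.2146)
step 2: θ'=0.9646 (R=-2.5000) → pose (-3.2921, -0.0858, 0.9646)
step 3: θ'=-1.2854 (R=-0.6667) → pose (-2.1046, -0.2779, -1.2854)
step 4: θ'=-0.1604 (R=-0.3333) → pose (-2.3712, -0.0427, -0.1604)
step 5: θ'=-1.6604 (R=-2.0000) → pose (-0.6986, -2.1960, -1.6604)

(-0.6986, -2.1960, -1.6604)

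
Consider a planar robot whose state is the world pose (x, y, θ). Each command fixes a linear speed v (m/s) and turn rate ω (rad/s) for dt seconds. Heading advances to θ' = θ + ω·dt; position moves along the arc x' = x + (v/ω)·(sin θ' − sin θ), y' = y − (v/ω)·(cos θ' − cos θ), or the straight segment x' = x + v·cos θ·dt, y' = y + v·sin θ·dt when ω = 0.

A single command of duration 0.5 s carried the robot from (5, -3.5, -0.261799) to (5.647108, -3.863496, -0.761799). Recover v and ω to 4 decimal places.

v = 1.5000, ω = -1.0000

Δθ = -0.761799 − -0.261799 = -0.500000
ω = Δθ/dt = -0.500000/0.5 = -1.0000
R = Δx/(sin θ' − sin θ) = -1.5000
v = R·ω = -1.5000·-1.0000 = 1.5000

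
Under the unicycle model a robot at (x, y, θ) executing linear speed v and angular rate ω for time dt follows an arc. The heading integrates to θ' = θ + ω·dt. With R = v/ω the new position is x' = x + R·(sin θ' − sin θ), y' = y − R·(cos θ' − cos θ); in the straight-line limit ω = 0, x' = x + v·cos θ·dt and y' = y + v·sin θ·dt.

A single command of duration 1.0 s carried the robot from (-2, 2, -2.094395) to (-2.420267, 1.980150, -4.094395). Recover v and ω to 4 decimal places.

Δθ = -4.094395 − -2.094395 = -2.000000
ω = Δθ/dt = -2.000000/1.0 = -2.0000
R = Δx/(sin θ' − sin θ) = -0.2500
v = R·ω = -0.2500·-2.0000 = 0.5000

v = 0.5000, ω = -2.0000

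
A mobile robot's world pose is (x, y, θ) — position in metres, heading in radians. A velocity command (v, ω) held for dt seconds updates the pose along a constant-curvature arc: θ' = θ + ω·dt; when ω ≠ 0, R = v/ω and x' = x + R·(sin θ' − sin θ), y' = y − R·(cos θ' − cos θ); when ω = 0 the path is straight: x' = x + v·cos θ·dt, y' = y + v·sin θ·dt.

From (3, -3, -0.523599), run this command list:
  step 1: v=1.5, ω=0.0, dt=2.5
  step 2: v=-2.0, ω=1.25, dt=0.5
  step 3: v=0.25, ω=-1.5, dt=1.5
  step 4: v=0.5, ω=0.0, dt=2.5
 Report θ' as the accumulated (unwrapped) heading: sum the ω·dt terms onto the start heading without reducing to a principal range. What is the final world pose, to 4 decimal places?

step 1: θ'=-0.5236 (straight) → pose (6.2476, -4.8750, -0.5236)
step 2: θ'=0.1014 (R=-1.6000) → pose (5.2856, -4.6689, 0.1014)
step 3: θ'=-2.1486 (R=-0.1667) → pose (5.4421, -4.9257, -2.1486)
step 4: θ'=-2.1486 (straight) → pose (4.7594, -5.9728, -2.1486)

(4.7594, -5.9728, -2.1486)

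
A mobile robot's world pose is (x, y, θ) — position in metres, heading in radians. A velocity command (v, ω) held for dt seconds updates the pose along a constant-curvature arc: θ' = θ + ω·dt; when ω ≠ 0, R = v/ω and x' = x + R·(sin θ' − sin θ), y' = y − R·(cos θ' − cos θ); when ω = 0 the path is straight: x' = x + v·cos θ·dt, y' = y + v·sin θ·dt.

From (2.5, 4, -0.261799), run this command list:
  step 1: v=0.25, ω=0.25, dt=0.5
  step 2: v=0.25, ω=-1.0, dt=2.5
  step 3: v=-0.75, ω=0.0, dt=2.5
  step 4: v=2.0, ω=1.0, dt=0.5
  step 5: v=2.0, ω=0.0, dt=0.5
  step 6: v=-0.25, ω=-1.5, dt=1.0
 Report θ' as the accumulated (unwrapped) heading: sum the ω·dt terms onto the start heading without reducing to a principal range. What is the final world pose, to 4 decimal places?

step 1: θ'=-0.1368 (R=1.0000) → pose (2.6224, 3.9753, -0.1368)
step 2: θ'=-2.6368 (R=-0.2500) → pose (2.7093, 3.5088, -2.6368)
step 3: θ'=-2.6368 (straight) → pose (4.3504, 4.4156, -2.6368)
step 4: θ'=-2.1368 (R=2.0000) → pose (3.6295, 3.7376, -2.1368)
step 5: θ'=-2.1368 (straight) → pose (3.0933, 2.8935, -2.1368)
step 6: θ'=-3.6368 (R=0.1667) → pose (3.3132, 2.9508, -3.6368)

(3.3132, 2.9508, -3.6368)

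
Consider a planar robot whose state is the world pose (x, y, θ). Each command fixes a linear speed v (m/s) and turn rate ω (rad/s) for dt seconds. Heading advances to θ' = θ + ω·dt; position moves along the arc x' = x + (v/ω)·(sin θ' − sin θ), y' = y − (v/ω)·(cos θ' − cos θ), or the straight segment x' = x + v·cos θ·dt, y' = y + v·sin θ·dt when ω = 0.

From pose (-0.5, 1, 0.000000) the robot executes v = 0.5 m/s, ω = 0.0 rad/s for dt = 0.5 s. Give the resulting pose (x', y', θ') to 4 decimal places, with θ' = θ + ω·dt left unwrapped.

θ' = 0.0000 + 0.0·0.5 = 0.0000
ω = 0 → straight: x' = -0.5 + 0.5·cos(0.0000)·0.5 = -0.2500
y' = 1 + 0.5·sin(0.0000)·0.5 = 1.0000

(-0.2500, 1.0000, 0.0000)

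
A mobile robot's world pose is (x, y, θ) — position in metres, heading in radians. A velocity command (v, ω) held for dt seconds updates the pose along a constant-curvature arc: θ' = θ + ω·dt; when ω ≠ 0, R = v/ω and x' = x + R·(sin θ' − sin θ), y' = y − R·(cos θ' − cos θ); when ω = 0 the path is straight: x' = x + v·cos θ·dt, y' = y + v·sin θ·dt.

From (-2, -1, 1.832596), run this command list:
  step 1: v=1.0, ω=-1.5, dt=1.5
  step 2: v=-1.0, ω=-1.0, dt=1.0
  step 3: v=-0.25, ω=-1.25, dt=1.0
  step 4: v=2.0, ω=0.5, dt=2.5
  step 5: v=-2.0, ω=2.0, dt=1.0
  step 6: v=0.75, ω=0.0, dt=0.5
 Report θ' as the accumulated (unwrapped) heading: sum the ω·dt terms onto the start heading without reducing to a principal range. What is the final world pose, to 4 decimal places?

(-4.9142, -2.5294, 0.5826)

step 1: θ'=-0.4174 (R=-0.6667) → pose (-1.0858, -0.2180, -0.4174)
step 2: θ'=-1.4174 (R=1.0000) → pose (-1.6687, 0.5433, -1.4174)
step 3: θ'=-2.6674 (R=0.2000) → pose (-1.5623, 0.7518, -2.6674)
step 4: θ'=-1.4174 (R=4.0000) → pose (-3.6889, -3.4180, -1.4174)
step 5: θ'=0.5826 (R=-1.0000) → pose (-5.2274, -2.7358, 0.5826)
step 6: θ'=0.5826 (straight) → pose (-4.9142, -2.5294, 0.5826)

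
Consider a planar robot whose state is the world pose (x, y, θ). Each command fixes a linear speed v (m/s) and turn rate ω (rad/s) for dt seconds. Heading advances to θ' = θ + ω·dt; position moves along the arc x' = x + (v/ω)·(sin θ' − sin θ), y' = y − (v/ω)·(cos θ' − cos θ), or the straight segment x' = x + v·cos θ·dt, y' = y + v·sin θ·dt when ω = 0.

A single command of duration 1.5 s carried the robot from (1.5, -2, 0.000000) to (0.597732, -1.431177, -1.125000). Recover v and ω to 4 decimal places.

v = -0.7500, ω = -0.7500

Δθ = -1.125000 − 0.000000 = -1.125000
ω = Δθ/dt = -1.125000/1.5 = -0.7500
R = Δx/(sin θ' − sin θ) = 1.0000
v = R·ω = 1.0000·-0.7500 = -0.7500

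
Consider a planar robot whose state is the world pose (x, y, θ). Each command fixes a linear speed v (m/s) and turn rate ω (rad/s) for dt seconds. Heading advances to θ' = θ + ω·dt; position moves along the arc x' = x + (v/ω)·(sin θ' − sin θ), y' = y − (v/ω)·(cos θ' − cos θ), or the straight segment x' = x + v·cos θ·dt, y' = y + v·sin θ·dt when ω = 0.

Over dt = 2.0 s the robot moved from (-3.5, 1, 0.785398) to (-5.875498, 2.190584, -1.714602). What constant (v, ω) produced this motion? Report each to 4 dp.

v = -1.7500, ω = -1.2500

Δθ = -1.714602 − 0.785398 = -2.500000
ω = Δθ/dt = -2.500000/2.0 = -1.2500
R = Δx/(sin θ' − sin θ) = 1.4000
v = R·ω = 1.4000·-1.2500 = -1.7500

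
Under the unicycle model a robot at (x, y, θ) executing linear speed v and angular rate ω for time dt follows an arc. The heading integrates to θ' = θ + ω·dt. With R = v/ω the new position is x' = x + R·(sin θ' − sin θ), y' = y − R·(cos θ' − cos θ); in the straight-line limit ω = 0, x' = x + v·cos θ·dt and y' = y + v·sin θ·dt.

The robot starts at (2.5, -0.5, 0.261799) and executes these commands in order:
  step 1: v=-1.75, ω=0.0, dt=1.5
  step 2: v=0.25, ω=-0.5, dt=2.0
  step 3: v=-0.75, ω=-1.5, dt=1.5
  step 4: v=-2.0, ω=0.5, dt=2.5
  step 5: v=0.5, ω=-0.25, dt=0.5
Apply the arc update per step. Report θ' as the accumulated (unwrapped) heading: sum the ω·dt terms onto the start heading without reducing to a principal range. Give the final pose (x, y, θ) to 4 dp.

(3.9664, 2.6147, -1.8632)

step 1: θ'=0.2618 (straight) → pose (-0.0356, -1.1794, 0.2618)
step 2: θ'=-0.7382 (R=-0.5000) → pose (0.4303, -1.2925, -0.7382)
step 3: θ'=-2.9882 (R=0.5000) → pose (0.6904, -0.4286, -2.9882)
step 4: θ'=-1.7382 (R=-4.0000) → pose (4.0233, 2.8580, -1.7382)
step 5: θ'=-1.8632 (R=-2.0000) → pose (3.9664, 2.6147, -1.8632)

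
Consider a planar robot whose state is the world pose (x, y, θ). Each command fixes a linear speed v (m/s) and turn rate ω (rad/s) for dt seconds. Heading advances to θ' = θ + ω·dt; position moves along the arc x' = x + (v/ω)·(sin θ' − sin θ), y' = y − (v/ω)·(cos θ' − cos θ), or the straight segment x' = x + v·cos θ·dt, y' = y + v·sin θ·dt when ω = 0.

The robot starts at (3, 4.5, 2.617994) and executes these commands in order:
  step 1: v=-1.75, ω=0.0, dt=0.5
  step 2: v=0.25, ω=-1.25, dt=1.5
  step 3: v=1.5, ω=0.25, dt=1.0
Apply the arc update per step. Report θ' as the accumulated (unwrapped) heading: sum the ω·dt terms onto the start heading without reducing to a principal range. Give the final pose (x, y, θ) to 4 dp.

step 1: θ'=2.6180 (straight) → pose (3.7578, 4.0625, 2.6180)
step 2: θ'=0.7430 (R=-0.2000) → pose (3.7225, 4.3830, 0.7430)
step 3: θ'=0.9930 (R=6.0000) → pose (4.6895, 5.5246, 0.9930)

(4.6895, 5.5246, 0.9930)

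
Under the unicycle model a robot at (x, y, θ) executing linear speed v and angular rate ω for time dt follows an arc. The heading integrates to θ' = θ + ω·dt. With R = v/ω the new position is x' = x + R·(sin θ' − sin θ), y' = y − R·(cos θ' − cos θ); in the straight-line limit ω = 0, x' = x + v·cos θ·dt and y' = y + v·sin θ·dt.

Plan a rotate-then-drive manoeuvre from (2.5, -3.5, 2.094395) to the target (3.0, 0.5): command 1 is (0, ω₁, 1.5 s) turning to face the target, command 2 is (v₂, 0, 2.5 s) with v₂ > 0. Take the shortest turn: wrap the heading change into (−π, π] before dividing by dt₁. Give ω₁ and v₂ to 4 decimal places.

ω₁ = -0.4320, v₂ = 1.6125

heading to target = atan2(0.5−-3.5, 3−2.5) = 1.4464
Δθ = wrap(1.4464 − 2.0944) = -0.6480; ω₁ = Δθ/dt₁ = -0.4320
distance = √((3−2.5)² + (0.5−-3.5)²) = 4.0311; v₂ = distance/dt₂ = 1.6125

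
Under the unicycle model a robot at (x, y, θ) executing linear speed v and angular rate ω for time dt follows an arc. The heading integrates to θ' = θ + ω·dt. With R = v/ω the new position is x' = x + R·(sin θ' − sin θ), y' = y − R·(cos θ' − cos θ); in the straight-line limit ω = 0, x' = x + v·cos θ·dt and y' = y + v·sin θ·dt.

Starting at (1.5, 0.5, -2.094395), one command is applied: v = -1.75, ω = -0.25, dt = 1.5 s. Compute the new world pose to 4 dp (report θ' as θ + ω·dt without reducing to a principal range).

(3.2032, 2.4772, -2.4694)

θ' = -2.0944 + -0.25·1.5 = -2.4694
R = v/ω = -1.75/-0.25 = 7.0000
x' = 1.5 + 7.0000·(sin -2.4694 − sin -2.0944) = 3.2032
y' = 0.5 − 7.0000·(cos -2.4694 − cos -2.0944) = 2.4772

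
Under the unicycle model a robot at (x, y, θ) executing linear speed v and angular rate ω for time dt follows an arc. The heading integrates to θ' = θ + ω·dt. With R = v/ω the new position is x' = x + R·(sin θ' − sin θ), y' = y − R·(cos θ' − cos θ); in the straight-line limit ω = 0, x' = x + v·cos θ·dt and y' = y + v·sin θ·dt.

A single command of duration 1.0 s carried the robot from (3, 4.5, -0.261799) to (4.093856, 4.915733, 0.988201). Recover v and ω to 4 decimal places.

Δθ = 0.988201 − -0.261799 = 1.250000
ω = Δθ/dt = 1.250000/1.0 = 1.2500
R = Δx/(sin θ' − sin θ) = 1.0000
v = R·ω = 1.0000·1.2500 = 1.2500

v = 1.2500, ω = 1.2500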